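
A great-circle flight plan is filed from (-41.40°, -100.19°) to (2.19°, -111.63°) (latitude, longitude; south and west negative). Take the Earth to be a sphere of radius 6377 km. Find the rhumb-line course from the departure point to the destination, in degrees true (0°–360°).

346.5°

Δψ = ln[tan(π/4+φ₂/2)/tan(π/4+φ₁/2)] = +0.8334
Δλ = -0.1997 rad (taken the short way round)
course = atan2(Δλ, Δψ) = 346.53°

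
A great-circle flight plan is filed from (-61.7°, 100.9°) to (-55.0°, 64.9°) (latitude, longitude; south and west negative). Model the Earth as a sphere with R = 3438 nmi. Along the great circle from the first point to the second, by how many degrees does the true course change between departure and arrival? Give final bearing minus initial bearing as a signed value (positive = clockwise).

Initial bearing θ₁ = atan2(sin Δλ cos φ₂, cos φ₁ sin φ₂ − sin φ₁ cos φ₂ cos Δλ) = 273.43°
Final bearing θ₂ = (initial bearing from the destination back to the start) + 180° = 304.40°
Δθ = θ₂ − θ₁ = +31.0°

+31.0°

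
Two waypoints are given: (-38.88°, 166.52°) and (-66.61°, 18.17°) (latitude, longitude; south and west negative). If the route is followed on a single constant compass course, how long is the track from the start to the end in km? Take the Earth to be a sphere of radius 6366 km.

Δψ = ln[tan(π/4+φ₂/2)/tan(π/4+φ₁/2)] = -0.8374;  Δφ = -0.4840 rad,  Δλ = -2.5892 rad
q = Δφ/Δψ = 0.5779
d = R·√(Δφ² + q²Δλ²) = 6366·1.57268 = 10012 km

10012 km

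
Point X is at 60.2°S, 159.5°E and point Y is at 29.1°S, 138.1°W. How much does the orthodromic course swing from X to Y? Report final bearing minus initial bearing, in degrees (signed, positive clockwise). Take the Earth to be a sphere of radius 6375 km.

At departure: θ₁ = atan2(sin Δλ cos φ₂, cos φ₁ sin φ₂ − sin φ₁ cos φ₂ cos Δλ) = 81.94°
At arrival: θ₂ = atan2(sin Δλ cos φ₁, −cos φ₂ sin φ₁ + sin φ₂ cos φ₁ cos Δλ) = 34.27°
Δθ = θ₂ − θ₁ = -47.7°

-47.7°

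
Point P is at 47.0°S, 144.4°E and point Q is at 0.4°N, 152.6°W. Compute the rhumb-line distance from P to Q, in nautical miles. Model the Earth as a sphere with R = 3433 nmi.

4374 nmi

Δψ = ln[tan(π/4+φ₂/2)/tan(π/4+φ₁/2)] = +0.9386;  Δφ = +0.8273 rad,  Δλ = +1.0996 rad
q = Δφ/Δψ = 0.8814
d = R·√(Δφ² + q²Δλ²) = 3433·1.27422 = 4374 nmi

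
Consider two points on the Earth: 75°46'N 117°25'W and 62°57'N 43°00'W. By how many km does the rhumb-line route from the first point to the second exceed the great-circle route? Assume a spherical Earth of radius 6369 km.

192 km

Great circle: cos σ = sin φ₁ sin φ₂ + cos φ₁ cos φ₂ cos Δλ,  σ = 0.4661 rad → d_gc = 2968.9 km
Rhumb line: Δψ = -0.6558, q = Δφ/Δψ = 0.3411, d_rh = R√(Δφ²+q²Δλ²) = 3161.1 km
Excess = 3161.1 − 2968.9 = 192.2 ≈ 192 km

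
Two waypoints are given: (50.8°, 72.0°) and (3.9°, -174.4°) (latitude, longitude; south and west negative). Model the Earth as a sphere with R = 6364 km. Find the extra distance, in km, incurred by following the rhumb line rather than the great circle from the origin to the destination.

Great circle: cos σ = sin φ₁ sin φ₂ + cos φ₁ cos φ₂ cos Δλ,  σ = 1.7719 rad → d_gc = 11276.290 km
Rhumb line: Δψ = -0.9645, q = Δφ/Δψ = 0.8487, d_rh = R√(Δφ²+q²Δλ²) = 11908.787 km
Excess = 11908.787 − 11276.290 = 632.497 ≈ 632 km

632 km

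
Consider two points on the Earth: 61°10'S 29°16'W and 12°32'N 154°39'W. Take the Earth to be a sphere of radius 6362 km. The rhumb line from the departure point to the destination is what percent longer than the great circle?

Great circle: σ = 2.0518 rad → d_gc = Rσ = 13053.8 km
Rhumb: Δφ = +1.2863, Δλ = -2.1884, Δψ = +1.5789, q = Δφ/Δψ = 0.8147 → d_rh = R√(Δφ²+q²Δλ²) = 13986.1 km
Excess = (13986.1 − 13053.8) / 13053.8 = 932.3 / 13053.8 = 7.14% ≈ 7.1%

7.1%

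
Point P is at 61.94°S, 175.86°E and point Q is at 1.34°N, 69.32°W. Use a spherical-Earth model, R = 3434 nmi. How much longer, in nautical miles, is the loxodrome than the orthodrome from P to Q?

442 nmi

Great circle: cos σ = sin φ₁ sin φ₂ + cos φ₁ cos φ₂ cos Δλ,  σ = 1.7906 rad → d_gc = 6148.9 nmi
Rhumb line: Δψ = +1.4101, q = Δφ/Δψ = 0.7832, d_rh = R√(Δφ²+q²Δλ²) = 6590.5 nmi
Excess = 6590.5 − 6148.9 = 441.6 ≈ 442 nmi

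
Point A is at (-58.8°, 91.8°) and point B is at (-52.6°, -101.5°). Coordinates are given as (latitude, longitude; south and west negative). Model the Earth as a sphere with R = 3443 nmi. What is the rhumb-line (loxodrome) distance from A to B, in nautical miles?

Δψ = ln[tan(π/4+φ₂/2)/tan(π/4+φ₁/2)] = +0.1925;  Δφ = +0.1082 rad,  Δλ = +2.9095 rad
q = Δφ/Δψ = 0.5621
d = R·√(Δφ² + q²Δλ²) = 3443·1.63889 = 5643 nmi

5643 nmi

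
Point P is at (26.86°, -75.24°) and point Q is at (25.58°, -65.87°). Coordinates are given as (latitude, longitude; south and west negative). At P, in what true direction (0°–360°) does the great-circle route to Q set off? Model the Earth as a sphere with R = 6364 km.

θ = atan2( sin Δλ·cos φ₂ ,  cos φ₁ sin φ₂ − sin φ₁ cos φ₂ cos Δλ )
  = atan2(+0.1469, -0.0169) = 96.57°

96.6°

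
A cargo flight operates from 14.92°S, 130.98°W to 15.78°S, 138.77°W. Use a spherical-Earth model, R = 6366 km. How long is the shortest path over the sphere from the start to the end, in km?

Haversine: a = sin²(Δφ/2)+cos φ₁ cos φ₂ sin²(Δλ/2) = 0.00435;  σ = 2·atan2(√a,√(1−a))
σ = 7.561° → d = Rσ = 6366·0.13196 = 840 km

840 km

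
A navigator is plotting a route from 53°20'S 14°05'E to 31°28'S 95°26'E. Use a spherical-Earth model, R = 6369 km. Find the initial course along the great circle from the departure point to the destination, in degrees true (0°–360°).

θ = atan2( sin Δλ·cos φ₂ ,  cos φ₁ sin φ₂ − sin φ₁ cos φ₂ cos Δλ )
  = atan2(+0.8432, -0.2088) = 103.91°

103.9°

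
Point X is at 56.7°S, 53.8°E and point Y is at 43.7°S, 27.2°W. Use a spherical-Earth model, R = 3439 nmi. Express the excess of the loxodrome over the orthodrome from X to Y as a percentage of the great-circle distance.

Great circle: σ = 0.8769 rad → d_gc = Rσ = 3015.7 nmi
Rhumb: Δφ = +0.2269, Δλ = -1.4137, Δψ = +0.3575, q = Δφ/Δψ = 0.6347 → d_rh = R√(Δφ²+q²Δλ²) = 3183.1 nmi
Excess = (3183.1 − 3015.7) / 3015.7 = 167.4 / 3015.7 = 5.551% ≈ 5.6%

5.6%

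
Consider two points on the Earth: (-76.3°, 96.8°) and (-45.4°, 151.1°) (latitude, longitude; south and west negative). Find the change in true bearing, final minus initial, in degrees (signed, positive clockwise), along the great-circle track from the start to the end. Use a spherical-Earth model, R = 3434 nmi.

Initial bearing θ₁ = atan2(sin Δλ cos φ₂, cos φ₁ sin φ₂ − sin φ₁ cos φ₂ cos Δλ) = 68.08°
Final bearing θ₂ = (initial bearing from the destination back to the start) + 180° = 18.24°
Δθ = θ₂ − θ₁ = -49.8°

-49.8°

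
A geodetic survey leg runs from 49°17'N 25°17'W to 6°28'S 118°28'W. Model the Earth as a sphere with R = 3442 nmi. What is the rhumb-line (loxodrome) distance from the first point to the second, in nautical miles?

Rhumb course C = atan2(Δλ, Δψ) with Δψ = ln[tan(π/4+φ₂/2)/tan(π/4+φ₁/2)] = -1.1045, Δλ = -1.6264 → C = 235.82°
d = R·|Δφ| / |cos C| = 3442·0.97302 / 0.56181 = 5961 nmi

5961 nmi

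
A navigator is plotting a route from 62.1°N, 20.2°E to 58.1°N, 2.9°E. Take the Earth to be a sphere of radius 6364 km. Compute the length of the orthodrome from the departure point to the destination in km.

1052 km

Haversine: a = sin²(Δφ/2)+cos φ₁ cos φ₂ sin²(Δλ/2) = 0.00681;  σ = 2·atan2(√a,√(1−a))
σ = 9.468° → d = Rσ = 6364·0.16525 = 1052 km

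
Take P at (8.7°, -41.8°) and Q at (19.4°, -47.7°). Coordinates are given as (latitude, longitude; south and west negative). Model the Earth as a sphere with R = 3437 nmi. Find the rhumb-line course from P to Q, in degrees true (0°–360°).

Δψ = ln[tan(π/4+φ₂/2)/tan(π/4+φ₁/2)] = +0.1928
Δλ = -0.1030 rad (taken the short way round)
course = atan2(Δλ, Δψ) = 331.90°

331.9°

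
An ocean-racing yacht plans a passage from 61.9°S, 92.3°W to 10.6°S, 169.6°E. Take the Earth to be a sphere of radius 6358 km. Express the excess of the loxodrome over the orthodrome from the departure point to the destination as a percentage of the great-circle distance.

5.9%

Great circle: σ = 1.4736 rad → d_gc = Rσ = 9369.2 km
Rhumb: Δφ = +0.8954, Δλ = -1.7122, Δψ = +1.1992, q = Δφ/Δψ = 0.7466 → d_rh = R√(Δφ²+q²Δλ²) = 9923.0 km
Excess = (9923.0 − 9369.2) / 9369.2 = 553.8 / 9369.2 = 5.91% ≈ 5.9%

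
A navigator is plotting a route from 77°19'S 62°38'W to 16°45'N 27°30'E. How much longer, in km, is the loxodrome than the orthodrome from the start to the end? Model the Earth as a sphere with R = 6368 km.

Great circle: cos σ = sin φ₁ sin φ₂ + cos φ₁ cos φ₂ cos Δλ,  σ = 1.8563 rad → d_gc = 11821.0 km
Rhumb line: Δψ = +2.4936, q = Δφ/Δψ = 0.6584, d_rh = R√(Δφ²+q²Δλ²) = 12361.4 km
Excess = 12361.4 − 11821.0 = 540.4 ≈ 540 km

540 km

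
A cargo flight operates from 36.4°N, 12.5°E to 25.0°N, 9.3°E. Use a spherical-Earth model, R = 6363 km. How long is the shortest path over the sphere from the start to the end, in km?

cos σ = sin φ₁ sin φ₂ + cos φ₁ cos φ₂ cos Δλ
      = sin(36.40°)sin(25.00°) + cos(36.40°)cos(25.00°)cos(-3.20°) = 0.9791
σ = 11.725° → d = Rσ = 6363·0.20464 = 1302 km

1302 km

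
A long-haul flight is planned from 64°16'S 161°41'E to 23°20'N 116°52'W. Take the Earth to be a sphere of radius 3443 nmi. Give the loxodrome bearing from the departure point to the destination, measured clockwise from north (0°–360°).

36.9°

Δψ = ln[tan(π/4+φ₂/2)/tan(π/4+φ₁/2)] = +1.8956
Δλ = +1.4216 rad (taken the short way round)
course = atan2(Δλ, Δψ) = 36.87°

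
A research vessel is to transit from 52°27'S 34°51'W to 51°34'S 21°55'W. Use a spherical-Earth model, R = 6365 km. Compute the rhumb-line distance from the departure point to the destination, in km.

Δψ = ln[tan(π/4+φ₂/2)/tan(π/4+φ₁/2)] = +0.0250;  Δφ = +0.0154 rad,  Δλ = +0.2257 rad
q = Δφ/Δψ = 0.6155
d = R·√(Δφ² + q²Δλ²) = 6365·0.13979 = 890 km

890 km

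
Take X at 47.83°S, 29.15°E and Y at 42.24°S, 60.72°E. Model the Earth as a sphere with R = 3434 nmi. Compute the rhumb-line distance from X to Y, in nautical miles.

1377 nmi

Δψ = ln[tan(π/4+φ₂/2)/tan(π/4+φ₁/2)] = +0.1382;  Δφ = +0.0976 rad,  Δλ = +0.5510 rad
q = Δφ/Δψ = 0.7058
d = R·√(Δφ² + q²Δλ²) = 3434·0.40096 = 1377 nmi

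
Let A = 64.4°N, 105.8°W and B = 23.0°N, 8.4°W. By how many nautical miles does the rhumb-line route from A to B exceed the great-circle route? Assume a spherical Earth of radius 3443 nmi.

Great circle: cos σ = sin φ₁ sin φ₂ + cos φ₁ cos φ₂ cos Δλ,  σ = 1.2649 rad → d_gc = 4355.1 nmi
Rhumb line: Δψ = -1.0693, q = Δφ/Δψ = 0.6757, d_rh = R√(Δφ²+q²Δλ²) = 4672.5 nmi
Excess = 4672.5 − 4355.1 = 317.4 ≈ 317 nmi

317 nmi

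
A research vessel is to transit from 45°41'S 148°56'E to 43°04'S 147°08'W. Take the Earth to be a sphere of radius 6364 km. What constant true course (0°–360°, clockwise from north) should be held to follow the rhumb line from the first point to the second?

86.7°

Δψ = ln[tan(π/4+φ₂/2)/tan(π/4+φ₁/2)] = +0.0639
Δλ = +1.1158 rad (taken the short way round)
course = atan2(Δλ, Δψ) = 86.72°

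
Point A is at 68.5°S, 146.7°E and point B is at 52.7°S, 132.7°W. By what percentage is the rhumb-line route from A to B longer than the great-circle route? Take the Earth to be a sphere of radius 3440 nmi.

6.8%

Great circle: σ = 0.6819 rad → d_gc = Rσ = 2345.6 nmi
Rhumb: Δφ = +0.2758, Δλ = +1.4067, Δψ = +0.5753, q = Δφ/Δψ = 0.4793 → d_rh = R√(Δφ²+q²Δλ²) = 2506.0 nmi
Excess = (2506.0 − 2345.6) / 2345.6 = 160.4 / 2345.6 = 6.84% ≈ 6.8%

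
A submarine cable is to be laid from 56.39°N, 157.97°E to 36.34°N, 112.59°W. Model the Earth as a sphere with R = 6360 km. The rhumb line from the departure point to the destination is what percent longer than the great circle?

6.3%

Great circle: σ = 1.0497 rad → d_gc = Rσ = 6675.8 km
Rhumb: Δφ = -0.3499, Δλ = +1.5610, Δψ = -0.5157, q = Δφ/Δψ = 0.6786 → d_rh = R√(Δφ²+q²Δλ²) = 7095.5 km
Excess = (7095.5 − 6675.8) / 6675.8 = 419.7 / 6675.8 = 6.29% ≈ 6.3%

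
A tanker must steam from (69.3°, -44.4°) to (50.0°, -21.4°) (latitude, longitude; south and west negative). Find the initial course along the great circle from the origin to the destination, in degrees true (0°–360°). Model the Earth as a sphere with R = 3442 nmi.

138.4°

θ = atan2( sin Δλ·cos φ₂ ,  cos φ₁ sin φ₂ − sin φ₁ cos φ₂ cos Δλ )
  = atan2(+0.2512, -0.2827) = 138.38°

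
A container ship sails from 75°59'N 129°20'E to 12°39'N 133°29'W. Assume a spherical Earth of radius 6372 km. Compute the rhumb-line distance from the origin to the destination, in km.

9501 km

Δψ = ln[tan(π/4+φ₂/2)/tan(π/4+φ₁/2)] = -1.8735;  Δφ = -1.1054 rad,  Δλ = +1.6962 rad
q = Δφ/Δψ = 0.5900
d = R·√(Δφ² + q²Δλ²) = 6372·1.49108 = 9501 km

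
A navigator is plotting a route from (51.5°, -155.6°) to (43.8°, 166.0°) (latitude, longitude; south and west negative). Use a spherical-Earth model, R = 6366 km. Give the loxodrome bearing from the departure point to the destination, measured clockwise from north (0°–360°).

253.4°

Meridional parts: M(φ₁)=+1.0521, M(φ₂)=+0.8521 → ΔM = -0.2000;  Δλ = -0.6702 rad
tan C = Δλ / ΔM = +3.3509 → C = 253.38°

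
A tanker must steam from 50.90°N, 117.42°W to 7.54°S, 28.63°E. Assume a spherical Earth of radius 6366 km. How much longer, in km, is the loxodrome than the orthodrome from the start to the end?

Great circle: cos σ = sin φ₁ sin φ₂ + cos φ₁ cos φ₂ cos Δλ,  σ = 2.2401 rad → d_gc = 14260.7 km
Rhumb line: Δψ = -1.1673, q = Δφ/Δψ = 0.8738, d_rh = R√(Δφ²+q²Δλ²) = 15594.8 km
Excess = 15594.8 − 14260.7 = 1334.1 ≈ 1334 km

1334 km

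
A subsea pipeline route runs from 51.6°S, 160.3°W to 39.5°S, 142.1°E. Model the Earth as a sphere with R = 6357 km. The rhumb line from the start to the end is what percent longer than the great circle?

2.3%

Great circle: σ = 0.7147 rad → d_gc = Rσ = 4543.2 km
Rhumb: Δφ = +0.2112, Δλ = -1.0053, Δψ = +0.3033, q = Δφ/Δψ = 0.6963 → d_rh = R√(Δφ²+q²Δλ²) = 4647.7 km
Excess = (4647.7 − 4543.2) / 4543.2 = 104.5 / 4543.2 = 2.30% ≈ 2.3%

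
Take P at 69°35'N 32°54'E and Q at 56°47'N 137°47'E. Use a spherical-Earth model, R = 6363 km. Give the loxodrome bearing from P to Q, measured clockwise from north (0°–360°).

Δψ = ln[tan(π/4+φ₂/2)/tan(π/4+φ₁/2)] = -0.5046
Δλ = +1.8306 rad (taken the short way round)
course = atan2(Δλ, Δψ) = 105.41°

105.4°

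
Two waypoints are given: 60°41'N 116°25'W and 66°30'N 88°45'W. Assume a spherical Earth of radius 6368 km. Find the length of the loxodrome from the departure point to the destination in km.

1508 km

Rhumb course C = atan2(Δλ, Δψ) with Δψ = ln[tan(π/4+φ₂/2)/tan(π/4+φ₁/2)] = +0.2292, Δλ = +0.4829 → C = 64.61°
d = R·|Δφ| / |cos C| = 6368·0.10152 / 0.42874 = 1508 km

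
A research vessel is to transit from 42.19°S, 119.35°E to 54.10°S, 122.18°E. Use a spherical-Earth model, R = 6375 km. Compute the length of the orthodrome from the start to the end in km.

1341 km

Haversine: a = sin²(Δφ/2)+cos φ₁ cos φ₂ sin²(Δλ/2) = 0.01103;  σ = 2·atan2(√a,√(1−a))
σ = 12.056° → d = Rσ = 6375·0.21042 = 1341 km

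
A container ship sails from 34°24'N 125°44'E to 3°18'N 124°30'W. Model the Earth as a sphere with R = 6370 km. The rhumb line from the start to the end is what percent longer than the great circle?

Great circle: σ = 1.8194 rad → d_gc = Rσ = 11589.6 km
Rhumb: Δφ = -0.5428, Δλ = +1.9158, Δψ = -0.5825, q = Δφ/Δψ = 0.9319 → d_rh = R√(Δφ²+q²Δλ²) = 11886.4 km
Excess = (11886.4 − 11589.6) / 11589.6 = 296.8 / 11589.6 = 2.56% ≈ 2.6%

2.6%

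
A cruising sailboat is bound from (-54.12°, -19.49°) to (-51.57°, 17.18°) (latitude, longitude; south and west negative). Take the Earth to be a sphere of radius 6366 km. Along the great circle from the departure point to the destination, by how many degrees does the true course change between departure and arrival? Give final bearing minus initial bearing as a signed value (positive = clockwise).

At departure: θ₁ = atan2(sin Δλ cos φ₂, cos φ₁ sin φ₂ − sin φ₁ cos φ₂ cos Δλ) = 98.46°
At arrival: θ₂ = atan2(sin Δλ cos φ₁, −cos φ₂ sin φ₁ + sin φ₂ cos φ₁ cos Δλ) = 68.86°
Δθ = θ₂ − θ₁ = -29.6°

-29.6°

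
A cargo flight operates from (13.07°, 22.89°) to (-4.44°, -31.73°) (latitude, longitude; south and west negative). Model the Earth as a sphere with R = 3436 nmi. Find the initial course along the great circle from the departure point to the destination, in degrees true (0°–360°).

θ = atan2( sin Δλ·cos φ₂ ,  cos φ₁ sin φ₂ − sin φ₁ cos φ₂ cos Δλ )
  = atan2(-0.8129, -0.2060) = 255.78°

255.8°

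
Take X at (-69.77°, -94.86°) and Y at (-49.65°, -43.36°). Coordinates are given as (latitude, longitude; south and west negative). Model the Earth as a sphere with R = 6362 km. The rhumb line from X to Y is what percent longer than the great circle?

Great circle: σ = 0.5463 rad → d_gc = Rσ = 3475.5 km
Rhumb: Δφ = +0.3512, Δλ = +0.8988, Δψ = +0.7225, q = Δφ/Δψ = 0.4860 → d_rh = R√(Δφ²+q²Δλ²) = 3565.9 km
Excess = (3565.9 − 3475.5) / 3475.5 = 90.4 / 3475.5 = 2.60% ≈ 2.6%

2.6%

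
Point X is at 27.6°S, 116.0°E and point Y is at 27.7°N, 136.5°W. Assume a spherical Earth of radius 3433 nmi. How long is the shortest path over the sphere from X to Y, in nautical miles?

7000 nmi

cos σ = sin φ₁ sin φ₂ + cos φ₁ cos φ₂ cos Δλ
      = sin(-27.60°)sin(27.70°) + cos(-27.60°)cos(27.70°)cos(107.50°) = -0.4513
σ = 116.827° → d = Rσ = 3433·2.03902 = 7000 nmi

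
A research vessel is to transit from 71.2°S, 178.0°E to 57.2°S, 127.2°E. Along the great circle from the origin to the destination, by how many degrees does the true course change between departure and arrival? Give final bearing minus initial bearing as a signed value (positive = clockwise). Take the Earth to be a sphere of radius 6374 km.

Initial bearing θ₁ = atan2(sin Δλ cos φ₂, cos φ₁ sin φ₂ − sin φ₁ cos φ₂ cos Δλ) = 277.23°
Final bearing θ₂ = (initial bearing from the destination back to the start) + 180° = 323.83°
Δθ = θ₂ − θ₁ = +46.6°

+46.6°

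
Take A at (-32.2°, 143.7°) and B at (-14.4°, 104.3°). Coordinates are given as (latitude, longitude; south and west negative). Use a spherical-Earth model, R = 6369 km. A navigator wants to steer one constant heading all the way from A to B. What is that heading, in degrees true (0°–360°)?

Δψ = ln[tan(π/4+φ₂/2)/tan(π/4+φ₁/2)] = +0.3401
Δλ = -0.6877 rad (taken the short way round)
course = atan2(Δλ, Δψ) = 296.32°

296.3°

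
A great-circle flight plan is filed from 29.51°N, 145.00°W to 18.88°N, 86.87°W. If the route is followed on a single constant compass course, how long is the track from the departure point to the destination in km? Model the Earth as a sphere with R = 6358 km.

Δψ = ln[tan(π/4+φ₂/2)/tan(π/4+φ₁/2)] = -0.2038;  Δφ = -0.1855 rad,  Δλ = +1.0146 rad
q = Δφ/Δψ = 0.9103
d = R·√(Δφ² + q²Δλ²) = 6358·0.94202 = 5989 km

5989 km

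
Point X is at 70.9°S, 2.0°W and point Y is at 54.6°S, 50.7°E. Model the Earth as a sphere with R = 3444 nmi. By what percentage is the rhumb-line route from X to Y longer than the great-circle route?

Great circle: σ = 0.4840 rad → d_gc = Rσ = 1667.0 nmi
Rhumb: Δφ = +0.2845, Δλ = +0.9198, Δψ = +0.6402, q = Δφ/Δψ = 0.4443 → d_rh = R√(Δφ²+q²Δλ²) = 1715.0 nmi
Excess = (1715.0 − 1667.0) / 1667.0 = 48.0 / 1667.0 = 2.88% ≈ 2.9%

2.9%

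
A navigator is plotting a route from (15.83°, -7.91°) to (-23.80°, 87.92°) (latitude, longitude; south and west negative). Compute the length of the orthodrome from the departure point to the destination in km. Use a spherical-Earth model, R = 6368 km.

11282 km

Haversine: a = sin²(Δφ/2)+cos φ₁ cos φ₂ sin²(Δλ/2) = 0.59975;  σ = 2·atan2(√a,√(1−a))
σ = 101.507° → d = Rσ = 6368·1.77164 = 11282 km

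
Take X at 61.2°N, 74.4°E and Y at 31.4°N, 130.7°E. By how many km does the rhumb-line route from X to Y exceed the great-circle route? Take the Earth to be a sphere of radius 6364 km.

Great circle: cos σ = sin φ₁ sin φ₂ + cos φ₁ cos φ₂ cos Δλ,  σ = 0.8166 rad → d_gc = 5196.7 km
Rhumb line: Δψ = -0.7819, q = Δφ/Δψ = 0.6652, d_rh = R√(Δφ²+q²Δλ²) = 5315.9 km
Excess = 5315.9 − 5196.7 = 119.2 ≈ 119 km

119 km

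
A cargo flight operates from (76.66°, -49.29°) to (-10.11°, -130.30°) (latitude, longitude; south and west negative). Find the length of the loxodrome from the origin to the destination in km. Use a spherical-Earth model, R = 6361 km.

11277 km

Rhumb course C = atan2(Δλ, Δψ) with Δψ = ln[tan(π/4+φ₂/2)/tan(π/4+φ₁/2)] = -2.3235, Δλ = -1.4139 → C = 211.32°
d = R·|Δφ| / |cos C| = 6361·1.51442 / 0.85426 = 11277 km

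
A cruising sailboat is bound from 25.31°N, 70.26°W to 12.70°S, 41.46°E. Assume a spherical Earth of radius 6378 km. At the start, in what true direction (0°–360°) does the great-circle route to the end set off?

92.8°

N = sin Δλ·cos φ₂ = +0.9063;  D = cos φ₁ sin φ₂ − sin φ₁ cos φ₂ cos Δλ = -0.0444
initial course = atan2(N, D) = 92.80°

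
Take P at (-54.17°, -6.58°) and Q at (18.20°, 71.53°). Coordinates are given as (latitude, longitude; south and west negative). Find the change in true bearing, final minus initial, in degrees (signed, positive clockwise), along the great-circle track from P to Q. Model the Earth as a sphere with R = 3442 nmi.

Initial bearing θ₁ = atan2(sin Δλ cos φ₂, cos φ₁ sin φ₂ − sin φ₁ cos φ₂ cos Δλ) = 69.83°
Final bearing θ₂ = (initial bearing from the destination back to the start) + 180° = 35.34°
Δθ = θ₂ − θ₁ = -34.5°

-34.5°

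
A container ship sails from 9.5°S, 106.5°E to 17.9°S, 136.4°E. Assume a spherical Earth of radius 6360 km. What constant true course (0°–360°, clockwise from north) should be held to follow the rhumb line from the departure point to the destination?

106.1°

Meridional parts: M(φ₁)=-0.1666, M(φ₂)=-0.3176 → ΔM = -0.1511;  Δλ = +0.5219 rad
tan C = Δλ / ΔM = -3.4548 → C = 106.14°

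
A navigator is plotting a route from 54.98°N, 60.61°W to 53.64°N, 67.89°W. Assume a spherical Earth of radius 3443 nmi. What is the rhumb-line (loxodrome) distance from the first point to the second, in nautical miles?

Rhumb course C = atan2(Δλ, Δψ) with Δψ = ln[tan(π/4+φ₂/2)/tan(π/4+φ₁/2)] = -0.0401, Δλ = -0.1271 → C = 252.49°
d = R·|Δφ| / |cos C| = 3443·0.02339 / 0.30092 = 268 nmi

268 nmi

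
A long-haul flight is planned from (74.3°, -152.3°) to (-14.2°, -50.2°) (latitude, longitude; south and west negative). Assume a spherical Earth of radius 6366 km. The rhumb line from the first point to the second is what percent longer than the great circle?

Great circle: σ = 1.8662 rad → d_gc = Rσ = 11880.4 km
Rhumb: Δφ = -1.5446, Δλ = +1.7820, Δψ = -2.2318, q = Δφ/Δψ = 0.6921 → d_rh = R√(Δφ²+q²Δλ²) = 12582.8 km
Excess = (12582.8 − 11880.4) / 11880.4 = 702.4 / 11880.4 = 5.91% ≈ 5.9%

5.9%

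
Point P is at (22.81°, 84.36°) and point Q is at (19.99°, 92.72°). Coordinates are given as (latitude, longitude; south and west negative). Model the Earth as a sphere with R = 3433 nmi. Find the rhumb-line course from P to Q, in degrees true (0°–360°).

109.9°

Meridional parts: M(φ₁)=+0.4091, M(φ₂)=+0.3562 → ΔM = -0.0529;  Δλ = +0.1459 rad
tan C = Δλ / ΔM = -2.7598 → C = 109.92°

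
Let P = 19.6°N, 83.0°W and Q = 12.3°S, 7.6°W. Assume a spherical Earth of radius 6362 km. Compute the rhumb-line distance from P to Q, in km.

8974 km

Rhumb course C = atan2(Δλ, Δψ) with Δψ = ln[tan(π/4+φ₂/2)/tan(π/4+φ₁/2)] = -0.5653, Δλ = +1.3160 → C = 113.25°
d = R·|Δφ| / |cos C| = 6362·0.55676 / 0.39469 = 8974 km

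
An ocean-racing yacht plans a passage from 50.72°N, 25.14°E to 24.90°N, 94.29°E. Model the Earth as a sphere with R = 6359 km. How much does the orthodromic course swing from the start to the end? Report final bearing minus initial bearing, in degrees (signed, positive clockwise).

At departure: θ₁ = atan2(sin Δλ cos φ₂, cos φ₁ sin φ₂ − sin φ₁ cos φ₂ cos Δλ) = 88.87°
At arrival: θ₂ = atan2(sin Δλ cos φ₁, −cos φ₂ sin φ₁ + sin φ₂ cos φ₁ cos Δλ) = 135.74°
Δθ = θ₂ − θ₁ = +46.9°

+46.9°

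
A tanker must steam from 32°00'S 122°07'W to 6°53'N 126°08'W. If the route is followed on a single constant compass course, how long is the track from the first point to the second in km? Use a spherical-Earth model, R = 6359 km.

Δψ = ln[tan(π/4+φ₂/2)/tan(π/4+φ₁/2)] = +0.7105;  Δφ = +0.6786 rad,  Δλ = -0.0701 rad
q = Δφ/Δψ = 0.9552
d = R·√(Δφ² + q²Δλ²) = 6359·0.68194 = 4336 km

4336 km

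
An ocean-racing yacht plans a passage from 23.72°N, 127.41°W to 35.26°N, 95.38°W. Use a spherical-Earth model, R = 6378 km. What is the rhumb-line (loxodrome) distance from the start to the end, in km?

Rhumb course C = atan2(Δλ, Δψ) with Δψ = ln[tan(π/4+φ₂/2)/tan(π/4+φ₁/2)] = +0.2320, Δλ = +0.5590 → C = 67.46°
d = R·|Δφ| / |cos C| = 6378·0.20141 / 0.38336 = 3351 km

3351 km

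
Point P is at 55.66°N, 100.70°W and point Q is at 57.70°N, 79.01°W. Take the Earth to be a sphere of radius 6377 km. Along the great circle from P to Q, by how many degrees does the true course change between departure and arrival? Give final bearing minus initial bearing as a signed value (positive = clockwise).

Initial bearing θ₁ = atan2(sin Δλ cos φ₂, cos φ₁ sin φ₂ − sin φ₁ cos φ₂ cos Δλ) = 71.30°
Final bearing θ₂ = (initial bearing from the destination back to the start) + 180° = 89.50°
Δθ = θ₂ − θ₁ = +18.2°

+18.2°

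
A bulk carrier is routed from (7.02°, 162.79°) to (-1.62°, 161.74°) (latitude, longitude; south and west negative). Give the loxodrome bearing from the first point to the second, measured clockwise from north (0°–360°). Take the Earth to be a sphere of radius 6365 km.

Meridional parts: M(φ₁)=+0.1228, M(φ₂)=-0.0283 → ΔM = -0.1511;  Δλ = -0.0183 rad
tan C = Δλ / ΔM = +0.1213 → C = 186.91°

186.9°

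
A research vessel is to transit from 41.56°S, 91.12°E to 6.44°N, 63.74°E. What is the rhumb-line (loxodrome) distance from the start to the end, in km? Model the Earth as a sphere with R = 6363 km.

Δψ = ln[tan(π/4+φ₂/2)/tan(π/4+φ₁/2)] = +0.9115;  Δφ = +0.8378 rad,  Δλ = -0.4779 rad
q = Δφ/Δψ = 0.9191
d = R·√(Δφ² + q²Δλ²) = 6363·0.94591 = 6019 km

6019 km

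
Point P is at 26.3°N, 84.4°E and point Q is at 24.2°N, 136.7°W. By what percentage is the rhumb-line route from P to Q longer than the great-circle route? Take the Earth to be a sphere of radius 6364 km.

Great circle: σ = 2.0204 rad → d_gc = Rσ = 12857.5 km
Rhumb: Δφ = -0.0367, Δλ = +2.4243, Δψ = -0.0405, q = Δφ/Δψ = 0.9044 → d_rh = R√(Δφ²+q²Δλ²) = 13954.8 km
Excess = (13954.8 − 12857.5) / 12857.5 = 1097.3 / 12857.5 = 8.53% ≈ 8.5%

8.5%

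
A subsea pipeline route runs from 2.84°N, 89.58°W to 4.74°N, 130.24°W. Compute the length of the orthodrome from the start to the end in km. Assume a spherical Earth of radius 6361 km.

4509 km

cos σ = sin φ₁ sin φ₂ + cos φ₁ cos φ₂ cos Δλ
      = sin(2.84°)sin(4.74°) + cos(2.84°)cos(4.74°)cos(-40.66°) = 0.7592
σ = 40.610° → d = Rσ = 6361·0.70877 = 4509 km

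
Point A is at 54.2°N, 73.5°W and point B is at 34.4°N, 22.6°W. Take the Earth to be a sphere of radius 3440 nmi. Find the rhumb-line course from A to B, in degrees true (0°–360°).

Δψ = ln[tan(π/4+φ₂/2)/tan(π/4+φ₁/2)] = -0.4900
Δλ = +0.8884 rad (taken the short way round)
course = atan2(Δλ, Δψ) = 118.88°

118.9°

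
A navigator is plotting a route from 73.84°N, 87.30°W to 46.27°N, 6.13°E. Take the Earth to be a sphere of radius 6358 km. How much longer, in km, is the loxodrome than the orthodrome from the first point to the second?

Great circle: cos σ = sin φ₁ sin φ₂ + cos φ₁ cos φ₂ cos Δλ,  σ = 0.8196 rad → d_gc = 5210.8 km
Rhumb line: Δψ = -1.0391, q = Δφ/Δψ = 0.4631, d_rh = R√(Δφ²+q²Δλ²) = 5693.0 km
Excess = 5693.0 − 5210.8 = 482.2 ≈ 482 km

482 km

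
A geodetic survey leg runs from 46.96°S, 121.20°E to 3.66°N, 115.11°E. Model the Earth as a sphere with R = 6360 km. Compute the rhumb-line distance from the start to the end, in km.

Rhumb course C = atan2(Δλ, Δψ) with Δψ = ln[tan(π/4+φ₂/2)/tan(π/4+φ₁/2)] = +0.9945, Δλ = -0.1063 → C = 353.90°
d = R·|Δφ| / |cos C| = 6360·0.88349 / 0.99434 = 5651 km

5651 km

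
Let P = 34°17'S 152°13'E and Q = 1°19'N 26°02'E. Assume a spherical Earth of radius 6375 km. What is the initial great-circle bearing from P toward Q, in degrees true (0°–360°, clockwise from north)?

N = sin Δλ·cos φ₂ = -0.8069;  D = cos φ₁ sin φ₂ − sin φ₁ cos φ₂ cos Δλ = -0.3135
initial course = atan2(N, D) = 248.77°

248.8°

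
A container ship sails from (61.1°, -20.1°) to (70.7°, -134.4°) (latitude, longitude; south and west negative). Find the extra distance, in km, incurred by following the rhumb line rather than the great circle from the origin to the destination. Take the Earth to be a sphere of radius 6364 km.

Great circle: cos σ = sin φ₁ sin φ₂ + cos φ₁ cos φ₂ cos Δλ,  σ = 0.7067 rad → d_gc = 4497.2 km
Rhumb line: Δψ = +0.4157, q = Δφ/Δψ = 0.4030, d_rh = R√(Δφ²+q²Δλ²) = 5226.5 km
Excess = 5226.5 − 4497.2 = 729.3 ≈ 729 km

729 km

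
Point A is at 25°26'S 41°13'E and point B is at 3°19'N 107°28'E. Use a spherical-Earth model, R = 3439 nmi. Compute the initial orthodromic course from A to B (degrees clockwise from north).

76.2°

θ = atan2( sin Δλ·cos φ₂ ,  cos φ₁ sin φ₂ − sin φ₁ cos φ₂ cos Δλ )
  = atan2(+0.9138, +0.2249) = 76.17°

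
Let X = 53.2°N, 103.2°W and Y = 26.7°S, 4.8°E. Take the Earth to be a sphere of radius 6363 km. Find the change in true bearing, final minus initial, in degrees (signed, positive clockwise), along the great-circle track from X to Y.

At departure: θ₁ = atan2(sin Δλ cos φ₂, cos φ₁ sin φ₂ − sin φ₁ cos φ₂ cos Δλ) = 93.24°
At arrival: θ₂ = atan2(sin Δλ cos φ₁, −cos φ₂ sin φ₁ + sin φ₂ cos φ₁ cos Δλ) = 137.98°
Δθ = θ₂ − θ₁ = +44.7°

+44.7°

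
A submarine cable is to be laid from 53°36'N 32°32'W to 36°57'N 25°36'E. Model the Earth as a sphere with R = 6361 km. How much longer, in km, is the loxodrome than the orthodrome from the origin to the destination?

111 km

Great circle: cos σ = sin φ₁ sin φ₂ + cos φ₁ cos φ₂ cos Δλ,  σ = 0.7463 rad → d_gc = 4747.2 km
Rhumb line: Δψ = -0.4175, q = Δφ/Δψ = 0.6961, d_rh = R√(Δφ²+q²Δλ²) = 4858.1 km
Excess = 4858.1 − 4747.2 = 110.9 ≈ 111 km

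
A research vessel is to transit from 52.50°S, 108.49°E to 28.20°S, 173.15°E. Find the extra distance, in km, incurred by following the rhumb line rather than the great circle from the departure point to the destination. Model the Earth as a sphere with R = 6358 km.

146 km

Great circle: cos σ = sin φ₁ sin φ₂ + cos φ₁ cos φ₂ cos Δλ,  σ = 0.9216 rad → d_gc = 5859.8 km
Rhumb line: Δψ = +0.5671, q = Δφ/Δψ = 0.7479, d_rh = R√(Δφ²+q²Δλ²) = 6005.8 km
Excess = 6005.8 − 5859.8 = 146.0 ≈ 146 km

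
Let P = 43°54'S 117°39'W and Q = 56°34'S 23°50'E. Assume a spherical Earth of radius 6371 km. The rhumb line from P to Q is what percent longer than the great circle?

Great circle: σ = 1.2994 rad → d_gc = Rσ = 8278.7 km
Rhumb: Δφ = -0.2211, Δλ = +2.4694, Δψ = -0.3484, q = Δφ/Δψ = 0.6346 → d_rh = R√(Δφ²+q²Δλ²) = 10081.9 km
Excess = (10081.9 − 8278.7) / 8278.7 = 1803.2 / 8278.7 = 21.78% ≈ 21.8%

21.8%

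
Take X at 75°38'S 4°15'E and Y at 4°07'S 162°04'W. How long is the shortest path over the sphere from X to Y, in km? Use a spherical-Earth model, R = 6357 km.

11077 km

cos σ = sin φ₁ sin φ₂ + cos φ₁ cos φ₂ cos Δλ
      = sin(-75.63°)sin(-4.12°) + cos(-75.63°)cos(-4.12°)cos(-166.32°) = -0.1709
σ = 99.841° → d = Rσ = 6357·1.74256 = 11077 km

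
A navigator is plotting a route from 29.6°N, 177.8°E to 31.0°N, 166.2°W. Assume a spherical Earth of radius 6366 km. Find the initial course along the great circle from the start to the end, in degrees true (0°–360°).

80.2°

N = sin Δλ·cos φ₂ = +0.2363;  D = cos φ₁ sin φ₂ − sin φ₁ cos φ₂ cos Δλ = +0.0408
initial course = atan2(N, D) = 80.19°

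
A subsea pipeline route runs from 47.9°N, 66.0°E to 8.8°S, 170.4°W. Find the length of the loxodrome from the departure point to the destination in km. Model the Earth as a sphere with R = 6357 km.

Δψ = ln[tan(π/4+φ₂/2)/tan(π/4+φ₁/2)] = -1.1091;  Δφ = -0.9896 rad,  Δλ = +2.1572 rad
q = Δφ/Δψ = 0.8923
d = R·√(Δφ² + q²Δλ²) = 6357·2.16436 = 13759 km

13759 km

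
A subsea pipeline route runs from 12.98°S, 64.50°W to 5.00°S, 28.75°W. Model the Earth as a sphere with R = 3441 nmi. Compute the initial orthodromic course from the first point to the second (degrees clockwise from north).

θ = atan2( sin Δλ·cos φ₂ ,  cos φ₁ sin φ₂ − sin φ₁ cos φ₂ cos Δλ )
  = atan2(+0.5820, +0.0967) = 80.57°

80.6°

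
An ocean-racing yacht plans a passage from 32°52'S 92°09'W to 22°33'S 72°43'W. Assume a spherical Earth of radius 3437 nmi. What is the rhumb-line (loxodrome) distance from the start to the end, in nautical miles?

Δψ = ln[tan(π/4+φ₂/2)/tan(π/4+φ₁/2)] = +0.2038;  Δφ = +0.1801 rad,  Δλ = +0.3392 rad
q = Δφ/Δψ = 0.8835
d = R·√(Δφ² + q²Δλ²) = 3437·0.34959 = 1202 nmi

1202 nmi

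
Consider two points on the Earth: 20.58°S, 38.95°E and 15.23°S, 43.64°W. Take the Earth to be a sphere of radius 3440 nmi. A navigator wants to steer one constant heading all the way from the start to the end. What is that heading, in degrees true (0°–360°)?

Δψ = ln[tan(π/4+φ₂/2)/tan(π/4+φ₁/2)] = +0.0982
Δλ = -1.4415 rad (taken the short way round)
course = atan2(Δλ, Δψ) = 273.90°

273.9°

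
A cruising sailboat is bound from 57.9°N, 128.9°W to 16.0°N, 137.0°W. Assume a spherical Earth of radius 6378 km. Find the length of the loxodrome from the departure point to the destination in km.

Rhumb course C = atan2(Δλ, Δψ) with Δψ = ln[tan(π/4+φ₂/2)/tan(π/4+φ₁/2)] = -0.9629, Δλ = -0.1414 → C = 188.35°
d = R·|Δφ| / |cos C| = 6378·0.73129 / 0.98939 = 4714 km

4714 km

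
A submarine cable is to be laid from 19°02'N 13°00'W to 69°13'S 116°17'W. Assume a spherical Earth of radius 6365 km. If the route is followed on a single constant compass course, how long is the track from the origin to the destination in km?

Δψ = ln[tan(π/4+φ₂/2)/tan(π/4+φ₁/2)] = -2.0347;  Δφ = -1.5403 rad,  Δλ = -1.8026 rad
q = Δφ/Δψ = 0.7570
d = R·√(Δφ² + q²Δλ²) = 6365·2.05780 = 13098 km

13098 km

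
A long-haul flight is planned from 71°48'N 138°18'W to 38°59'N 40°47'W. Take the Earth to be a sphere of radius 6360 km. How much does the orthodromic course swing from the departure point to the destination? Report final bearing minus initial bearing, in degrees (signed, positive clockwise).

+88.8°

Initial bearing θ₁ = atan2(sin Δλ cos φ₂, cos φ₁ sin φ₂ − sin φ₁ cos φ₂ cos Δλ) = 69.18°
Final bearing θ₂ = (initial bearing from the destination back to the start) + 180° = 157.94°
Δθ = θ₂ − θ₁ = +88.8°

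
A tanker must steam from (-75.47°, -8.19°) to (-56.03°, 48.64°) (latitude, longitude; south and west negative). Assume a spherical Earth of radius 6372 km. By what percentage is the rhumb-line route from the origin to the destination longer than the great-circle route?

3.5%

Great circle: σ = 0.4960 rad → d_gc = Rσ = 3160.4 km
Rhumb: Δφ = +0.3393, Δλ = +0.9919, Δψ = +0.8738, q = Δφ/Δψ = 0.3883 → d_rh = R√(Δφ²+q²Δλ²) = 3270.6 km
Excess = (3270.6 − 3160.4) / 3160.4 = 110.2 / 3160.4 = 3.49% ≈ 3.5%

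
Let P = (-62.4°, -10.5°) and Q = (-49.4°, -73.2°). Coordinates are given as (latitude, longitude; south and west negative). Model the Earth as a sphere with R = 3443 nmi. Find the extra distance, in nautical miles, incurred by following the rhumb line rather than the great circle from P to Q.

78 nmi

Great circle: cos σ = sin φ₁ sin φ₂ + cos φ₁ cos φ₂ cos Δλ,  σ = 0.6247 rad → d_gc = 2150.8 nmi
Rhumb line: Δψ = +0.4095, q = Δφ/Δψ = 0.5541, d_rh = R√(Δφ²+q²Δλ²) = 2229.2 nmi
Excess = 2229.2 − 2150.8 = 78.4 ≈ 78 nmi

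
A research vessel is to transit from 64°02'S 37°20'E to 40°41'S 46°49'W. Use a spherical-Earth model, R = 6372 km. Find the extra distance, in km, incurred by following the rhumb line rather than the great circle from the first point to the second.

368 km

Great circle: cos σ = sin φ₁ sin φ₂ + cos φ₁ cos φ₂ cos Δλ,  σ = 0.9022 rad → d_gc = 5748.6 km
Rhumb line: Δψ = +0.6887, q = Δφ/Δψ = 0.5918, d_rh = R√(Δφ²+q²Δλ²) = 6116.6 km
Excess = 6116.6 − 5748.6 = 368.0 ≈ 368 km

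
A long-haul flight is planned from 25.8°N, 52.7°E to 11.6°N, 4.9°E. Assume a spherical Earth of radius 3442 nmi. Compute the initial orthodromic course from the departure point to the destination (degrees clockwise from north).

261.7°

N = sin Δλ·cos φ₂ = -0.7257;  D = cos φ₁ sin φ₂ − sin φ₁ cos φ₂ cos Δλ = -0.1053
initial course = atan2(N, D) = 261.74°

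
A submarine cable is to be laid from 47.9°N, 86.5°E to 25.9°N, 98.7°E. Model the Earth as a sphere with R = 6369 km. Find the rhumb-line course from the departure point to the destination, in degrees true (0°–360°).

Meridional parts: M(φ₁)=+0.9549, M(φ₂)=+0.4683 → ΔM = -0.4866;  Δλ = +0.2129 rad
tan C = Δλ / ΔM = -0.4376 → C = 156.37°

156.4°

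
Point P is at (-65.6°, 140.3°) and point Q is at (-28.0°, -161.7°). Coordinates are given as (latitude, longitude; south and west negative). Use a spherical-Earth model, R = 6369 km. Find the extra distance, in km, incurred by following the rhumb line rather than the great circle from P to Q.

Great circle: cos σ = sin φ₁ sin φ₂ + cos φ₁ cos φ₂ cos Δλ,  σ = 0.9010 rad → d_gc = 5738.5 km
Rhumb line: Δψ = +1.0221, q = Δφ/Δψ = 0.6420, d_rh = R√(Δφ²+q²Δλ²) = 5882.5 km
Excess = 5882.5 − 5738.5 = 144.0 ≈ 144 km

144 km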